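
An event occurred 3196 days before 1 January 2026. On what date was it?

−365 (one year) → Jan 1, 2025 (2831 left).
−366 (one year; includes Feb 29, 2024) → Jan 1, 2024 (2465 left).
−365 (one year) → Jan 1, 2023 (2100 left).
−365 (one year) → Jan 1, 2022 (1735 left).
−365 (one year) → Jan 1, 2021 (1370 left).
−366 (one year; includes Feb 29, 2020) → Jan 1, 2020 (1004 left).
−365 (one year) → Jan 1, 2019 (639 left).
−365 (one year) → Jan 1, 2018 (274 left).
−1 → Dec 31, 2017 (end of Dec, 31 days; 273 left).
−31 → Nov 30, 2017 (end of Nov, 30 days; 242 left).
−30 → Oct 31, 2017 (end of Oct, 31 days; 212 left).
−31 → Sep 30, 2017 (end of Sep, 30 days; 181 left).
−30 → Aug 31, 2017 (end of Aug, 31 days; 151 left).
−31 → Jul 31, 2017 (end of Jul, 31 days; 120 left).
−31 → Jun 30, 2017 (end of Jun, 30 days; 89 left).
−30 → May 31, 2017 (end of May, 31 days; 59 left).
−31 → Apr 30, 2017 (end of Apr, 30 days; 28 left).
−28 → Apr 2, 2017.

April 2, 2017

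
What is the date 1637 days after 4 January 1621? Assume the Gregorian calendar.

June 29, 1625

+365 (one year) → Jan 4, 1622 (1272 left).
+365 (one year) → Jan 4, 1623 (907 left).
+365 (one year) → Jan 4, 1624 (542 left).
+366 (one year; includes Feb 29, 1624) → Jan 4, 1625 (176 left).
Jan has 31 days: +28 → Feb 1, 1625 (148 left).
Feb has 28 days: +28 → Mar 1, 1625 (120 left).
Mar has 31 days: +31 → Apr 1, 1625 (89 left).
Apr has 30 days: +30 → May 1, 1625 (59 left).
May has 31 days: +31 → Jun 1, 1625 (28 left).
+28 → Jun 29, 1625.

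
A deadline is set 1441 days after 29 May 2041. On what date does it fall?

May 9, 2045

+365 (one year) → May 29, 2042 (1076 left).
+365 (one year) → May 29, 2043 (711 left).
+366 (one year; includes Feb 29, 2044) → May 29, 2044 (345 left).
May has 31 days: +3 → Jun 1, 2044 (342 left).
Jun has 30 days: +30 → Jul 1, 2044 (312 left).
Jul has 31 days: +31 → Aug 1, 2044 (281 left).
Aug has 31 days: +31 → Sep 1, 2044 (250 left).
Sep has 30 days: +30 → Oct 1, 2044 (220 left).
Oct has 31 days: +31 → Nov 1, 2044 (189 left).
Nov has 30 days: +30 → Dec 1, 2044 (159 left).
Dec has 31 days: +31 → Jan 1, 2045 (128 left).
Jan has 31 days: +31 → Feb 1, 2045 (97 left).
Feb has 28 days: +28 → Mar 1, 2045 (69 left).
Mar has 31 days: +31 → Apr 1, 2045 (38 left).
Apr has 30 days: +30 → May 1, 2045 (8 left).
+8 → May 9, 2045.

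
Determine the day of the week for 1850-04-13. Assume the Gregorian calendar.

January 1, 1850 is a Tuesday.
Jan 1, 1850 → Feb 1, 1850: 31 days (January has 31).
Feb 1, 1850 → Mar 1, 1850: 28 days (February has 28).
Mar 1, 1850 → Apr 1, 1850: 31 days (March has 31).
Apr 1, 1850 → Apr 13, 1850: 12 days.
Total: 102 days.
102 mod 7 = 4, so Tuesday + 4 = Saturday.

Saturday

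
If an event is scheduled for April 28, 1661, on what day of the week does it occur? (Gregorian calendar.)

Thursday

Doomsday rule: the anchor day for the 1600s is Tuesday. For year 61: 61÷12 = 5 r 1, and 1÷4 = 0, so 5+1+0 = 6.
Tuesday + 6 ≡ Monday — that's 1661's doomsday.
In April the doomsday date is Apr 4.
Apr 28 is 24 days after Apr 4; 24 mod 7 = 3, so Monday + 3 = Thursday.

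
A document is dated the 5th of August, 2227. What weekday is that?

Sunday

January 1, 2227 is a Monday.
Jan 1, 2227 → Feb 1, 2227: 31 days (January has 31).
Feb 1, 2227 → Mar 1, 2227: 28 days (February has 28).
Mar 1, 2227 → Apr 1, 2227: 31 days (March has 31).
Apr 1, 2227 → May 1, 2227: 30 days (April has 30).
May 1, 2227 → Jun 1, 2227: 31 days (May has 31).
Jun 1, 2227 → Jul 1, 2227: 30 days (June has 30).
Jul 1, 2227 → Aug 1, 2227: 31 days (July has 31).
Aug 1, 2227 → Aug 5, 2227: 4 days.
Total: 216 days.
216 mod 7 = 6, so Monday + 6 = Sunday.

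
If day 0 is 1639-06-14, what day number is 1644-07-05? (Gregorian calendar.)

Jun 14, 1639 → Jun 14, 1640: 366 days (Feb 29, 1640 is in that span).
Jun 14, 1640 → Jun 14, 1641: 365 days.
Jun 14, 1641 → Jun 14, 1642: 365 days.
Jun 14, 1642 → Jun 14, 1643: 365 days.
Jun 14, 1643 → Jul 14, 1643: 30 days (June has 30).
Jul 14, 1643 → Aug 14, 1643: 31 days (July has 31).
Aug 14, 1643 → Sep 14, 1643: 31 days (August has 31).
Sep 14, 1643 → Oct 14, 1643: 30 days (September has 30).
Oct 14, 1643 → Nov 14, 1643: 31 days (October has 31).
Nov 14, 1643 → Dec 14, 1643: 30 days (November has 30).
Dec 14, 1643 → Jan 14, 1644: 31 days (December has 31).
Jan 14, 1644 → Feb 14, 1644: 31 days (January has 31).
Feb 14, 1644 → Mar 14, 1644: 29 days (February has 29).
Mar 14, 1644 → Apr 14, 1644: 31 days (March has 31).
Apr 14, 1644 → May 14, 1644: 30 days (April has 30).
May 14, 1644 → Jun 14, 1644: 31 days (May has 31).
Jun 14, 1644 → Jul 5, 1644: 21 days.
Total: 1848 days.

1848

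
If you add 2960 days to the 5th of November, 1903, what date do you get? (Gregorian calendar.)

+366 (one year; includes Feb 29, 1904) → Nov 5, 1904 (2594 left).
+365 (one year) → Nov 5, 1905 (2229 left).
+365 (one year) → Nov 5, 1906 (1864 left).
+365 (one year) → Nov 5, 1907 (1499 left).
+366 (one year; includes Feb 29, 1908) → Nov 5, 1908 (1133 left).
+365 (one year) → Nov 5, 1909 (768 left).
+365 (one year) → Nov 5, 1910 (403 left).
+365 (one year) → Nov 5, 1911 (38 left).
Nov has 30 days: +26 → Dec 1, 1911 (12 left).
+12 → Dec 13, 1911.

December 13, 1911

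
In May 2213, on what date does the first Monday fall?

May 1, 2213 is a Saturday.
The first Monday is therefore May 3 (2 days later).

May 3, 2213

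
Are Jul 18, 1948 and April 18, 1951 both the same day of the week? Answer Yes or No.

From Jul 18, 1948 to Apr 18, 1951 is 1004 days.
1004 mod 7 = 3, so they are different weekdays.
(Jul 18, 1948 is a Sunday; Apr 18, 1951 is a Wednesday.)

No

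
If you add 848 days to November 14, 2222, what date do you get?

March 11, 2225

+365 (one year) → Nov 14, 2223 (483 left).
+366 (one year; includes Feb 29, 2224) → Nov 14, 2224 (117 left).
Nov has 30 days: +17 → Dec 1, 2224 (100 left).
Dec has 31 days: +31 → Jan 1, 2225 (69 left).
Jan has 31 days: +31 → Feb 1, 2225 (38 left).
Feb has 28 days: +28 → Mar 1, 2225 (10 left).
+10 → Mar 11, 2225.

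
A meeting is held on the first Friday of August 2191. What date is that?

August 1, 2191 is a Monday.
The first Friday is therefore August 5 (4 days later).

August 5, 2191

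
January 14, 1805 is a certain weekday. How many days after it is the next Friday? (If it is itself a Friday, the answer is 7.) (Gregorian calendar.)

4

Jan 14, 1805 is a Monday.
From Monday to the next Friday is 4 days.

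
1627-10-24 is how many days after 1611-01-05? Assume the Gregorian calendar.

6136

Jan 5, 1611 → Jan 5, 1612: 365 days.
Jan 5, 1612 → Jan 5, 1613: 366 days (Feb 29, 1612 is in that span).
Jan 5, 1613 → Jan 5, 1614: 365 days.
Jan 5, 1614 → Jan 5, 1615: 365 days.
Jan 5, 1615 → Jan 5, 1616: 365 days.
Jan 5, 1616 → Jan 5, 1617: 366 days (Feb 29, 1616 is in that span).
Jan 5, 1617 → Jan 5, 1618: 365 days.
Jan 5, 1618 → Jan 5, 1619: 365 days.
Jan 5, 1619 → Jan 5, 1620: 365 days.
Jan 5, 1620 → Jan 5, 1621: 366 days (Feb 29, 1620 is in that span).
Jan 5, 1621 → Jan 5, 1622: 365 days.
Jan 5, 1622 → Jan 5, 1623: 365 days.
Jan 5, 1623 → Jan 5, 1624: 365 days.
Jan 5, 1624 → Jan 5, 1625: 366 days (Feb 29, 1624 is in that span).
Jan 5, 1625 → Jan 5, 1626: 365 days.
Jan 5, 1626 → Jan 5, 1627: 365 days.
Jan 5, 1627 → Feb 5, 1627: 31 days (January has 31).
Feb 5, 1627 → Mar 5, 1627: 28 days (February has 28).
Mar 5, 1627 → Apr 5, 1627: 31 days (March has 31).
Apr 5, 1627 → May 5, 1627: 30 days (April has 30).
May 5, 1627 → Jun 5, 1627: 31 days (May has 31).
Jun 5, 1627 → Jul 5, 1627: 30 days (June has 30).
Jul 5, 1627 → Aug 5, 1627: 31 days (July has 31).
Aug 5, 1627 → Sep 5, 1627: 31 days (August has 31).
Sep 5, 1627 → Oct 5, 1627: 30 days (September has 30).
Oct 5, 1627 → Oct 24, 1627: 19 days.
Total: 6136 days.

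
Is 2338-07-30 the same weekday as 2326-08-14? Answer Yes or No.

From Aug 14, 2326 to Jul 30, 2338 is 4368 days.
4368 mod 7 = 0, so they are the same weekday.
(Aug 14, 2326 is a Saturday; Jul 30, 2338 is a Saturday.)

Yes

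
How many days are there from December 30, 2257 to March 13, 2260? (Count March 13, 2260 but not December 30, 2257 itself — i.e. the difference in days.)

Dec 30, 2257 → Dec 30, 2258: 365 days.
Dec 30, 2258 → Dec 30, 2259: 365 days.
Dec 30, 2259 → Jan 30, 2260: 31 days (December has 31).
Jan 30, 2260 → Feb 29, 2260: 30 days (January has 31).
Feb 29, 2260 → Mar 13, 2260: 13 days.
Total: 804 days.

804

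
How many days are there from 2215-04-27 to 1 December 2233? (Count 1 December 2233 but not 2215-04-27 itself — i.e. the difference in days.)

Apr 27, 2215 → Apr 27, 2216: 366 days (Feb 29, 2216 is in that span).
Apr 27, 2216 → Apr 27, 2217: 365 days.
Apr 27, 2217 → Apr 27, 2218: 365 days.
Apr 27, 2218 → Apr 27, 2219: 365 days.
Apr 27, 2219 → Apr 27, 2220: 366 days (Feb 29, 2220 is in that span).
Apr 27, 2220 → Apr 27, 2221: 365 days.
Apr 27, 2221 → Apr 27, 2222: 365 days.
Apr 27, 2222 → Apr 27, 2223: 365 days.
Apr 27, 2223 → Apr 27, 2224: 366 days (Feb 29, 2224 is in that span).
Apr 27, 2224 → Apr 27, 2225: 365 days.
Apr 27, 2225 → Apr 27, 2226: 365 days.
Apr 27, 2226 → Apr 27, 2227: 365 days.
Apr 27, 2227 → Apr 27, 2228: 366 days (Feb 29, 2228 is in that span).
Apr 27, 2228 → Apr 27, 2229: 365 days.
Apr 27, 2229 → Apr 27, 2230: 365 days.
Apr 27, 2230 → Apr 27, 2231: 365 days.
Apr 27, 2231 → Apr 27, 2232: 366 days (Feb 29, 2232 is in that span).
Apr 27, 2232 → Apr 27, 2233: 365 days.
Apr 27, 2233 → May 27, 2233: 30 days (April has 30).
May 27, 2233 → Jun 27, 2233: 31 days (May has 31).
Jun 27, 2233 → Jul 27, 2233: 30 days (June has 30).
Jul 27, 2233 → Aug 27, 2233: 31 days (July has 31).
Aug 27, 2233 → Sep 27, 2233: 31 days (August has 31).
Sep 27, 2233 → Oct 27, 2233: 30 days (September has 30).
Oct 27, 2233 → Nov 27, 2233: 31 days (October has 31).
Nov 27, 2233 → Dec 1, 2233: 4 days.
Total: 6793 days.

6793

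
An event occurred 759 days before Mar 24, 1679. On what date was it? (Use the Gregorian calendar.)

−365 (one year) → Mar 24, 1678 (394 left).
−24 → Feb 28, 1678 (end of Feb, 28 days; 370 left).
−28 → Jan 31, 1678 (end of Jan, 31 days; 342 left).
−31 → Dec 31, 1677 (end of Dec, 31 days; 311 left).
−31 → Nov 30, 1677 (end of Nov, 30 days; 280 left).
−30 → Oct 31, 1677 (end of Oct, 31 days; 250 left).
−31 → Sep 30, 1677 (end of Sep, 30 days; 219 left).
−30 → Aug 31, 1677 (end of Aug, 31 days; 189 left).
−31 → Jul 31, 1677 (end of Jul, 31 days; 158 left).
−31 → Jun 30, 1677 (end of Jun, 30 days; 127 left).
−30 → May 31, 1677 (end of May, 31 days; 97 left).
−31 → Apr 30, 1677 (end of Apr, 30 days; 66 left).
−30 → Mar 31, 1677 (end of Mar, 31 days; 36 left).
−31 → Feb 28, 1677 (end of Feb, 28 days; 5 left).
−5 → Feb 23, 1677.

February 23, 1677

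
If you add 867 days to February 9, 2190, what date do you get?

+365 (one year) → Feb 9, 2191 (502 left).
+365 (one year) → Feb 9, 2192 (137 left).
Feb has 29 days: +21 → Mar 1, 2192 (116 left).
Mar has 31 days: +31 → Apr 1, 2192 (85 left).
Apr has 30 days: +30 → May 1, 2192 (55 left).
May has 31 days: +31 → Jun 1, 2192 (24 left).
+24 → Jun 25, 2192.

June 25, 2192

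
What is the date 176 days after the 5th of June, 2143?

November 28, 2143

Jun has 30 days: +26 → Jul 1, 2143 (150 left).
Jul has 31 days: +31 → Aug 1, 2143 (119 left).
Aug has 31 days: +31 → Sep 1, 2143 (88 left).
Sep has 30 days: +30 → Oct 1, 2143 (58 left).
Oct has 31 days: +31 → Nov 1, 2143 (27 left).
+27 → Nov 28, 2143.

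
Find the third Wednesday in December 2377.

December 1, 2377 is a Thursday.
The first Wednesday is therefore December 7 (6 days later).
The third Wednesday is 7 + 2×7 = December 21.

December 21, 2377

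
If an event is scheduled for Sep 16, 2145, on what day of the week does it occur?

January 1, 2145 is a Friday.
Jan 1, 2145 → Feb 1, 2145: 31 days (January has 31).
Feb 1, 2145 → Mar 1, 2145: 28 days (February has 28).
Mar 1, 2145 → Apr 1, 2145: 31 days (March has 31).
Apr 1, 2145 → May 1, 2145: 30 days (April has 30).
May 1, 2145 → Jun 1, 2145: 31 days (May has 31).
Jun 1, 2145 → Jul 1, 2145: 30 days (June has 30).
Jul 1, 2145 → Aug 1, 2145: 31 days (July has 31).
Aug 1, 2145 → Sep 1, 2145: 31 days (August has 31).
Sep 1, 2145 → Sep 16, 2145: 15 days.
Total: 258 days.
258 mod 7 = 6, so Friday + 6 = Thursday.

Thursday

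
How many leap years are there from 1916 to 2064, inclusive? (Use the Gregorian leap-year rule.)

Multiples of 4 in [1916,2064]: 38.
Of those, multiples of 100: 1 (not leap unless ÷400).
Multiples of 400: 1.
Leap years = 38 − 1 + 1 = 38.

38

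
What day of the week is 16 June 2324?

Monday

Doomsday rule: the anchor day for the 2300s is Wednesday. For year 24: 24÷12 = 2 r 0, and 0÷4 = 0, so 2+0+0 = 2.
Wednesday + 2 ≡ Friday — that's 2324's doomsday.
In June the doomsday date is Jun 6.
Jun 16 is 10 days after Jun 6; 10 mod 7 = 3, so Friday + 3 = Monday.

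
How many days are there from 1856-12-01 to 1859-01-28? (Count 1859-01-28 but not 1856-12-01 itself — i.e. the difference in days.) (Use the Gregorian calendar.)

788

Dec 1, 1856 → Dec 1, 1857: 365 days.
Dec 1, 1857 → Dec 1, 1858: 365 days.
Dec 1, 1858 → Jan 1, 1859: 31 days (December has 31).
Jan 1, 1859 → Jan 28, 1859: 27 days.
Total: 788 days.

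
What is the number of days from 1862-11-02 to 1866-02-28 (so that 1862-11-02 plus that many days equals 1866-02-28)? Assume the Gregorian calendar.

Nov 2, 1862 → Nov 2, 1863: 365 days.
Nov 2, 1863 → Nov 2, 1864: 366 days (Feb 29, 1864 is in that span).
Nov 2, 1864 → Nov 2, 1865: 365 days.
Nov 2, 1865 → Dec 2, 1865: 30 days (November has 30).
Dec 2, 1865 → Jan 2, 1866: 31 days (December has 31).
Jan 2, 1866 → Feb 2, 1866: 31 days (January has 31).
Feb 2, 1866 → Feb 28, 1866: 26 days.
Total: 1214 days.

1214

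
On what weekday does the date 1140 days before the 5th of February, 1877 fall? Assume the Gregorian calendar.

First find the weekday of Feb 5, 1877. Doomsday rule: the anchor day for the 1800s is Friday. For year 77: 77÷12 = 6 r 5, and 5÷4 = 1, so 6+5+1 = 12.
Friday + 12 ≡ Wednesday — that's 1877's doomsday.
In February the doomsday date is Feb 28 (1877 is not a leap year).
Feb 5 is 23 days before Feb 28; 23 mod 7 = 2, so Wednesday − 2 = Monday.
1140 mod 7 = 6, so 1140 days before a Monday is Monday − 6 = Tuesday.

Tuesday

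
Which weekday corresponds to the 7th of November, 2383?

Monday

Doomsday rule: the anchor day for the 2300s is Wednesday. For year 83: 83÷12 = 6 r 11, and 11÷4 = 2, so 6+11+2 = 19.
Wednesday + 19 ≡ Monday — that's 2383's doomsday.
In November the doomsday date is Nov 7.
Nov 7 is the doomsday itself: Monday.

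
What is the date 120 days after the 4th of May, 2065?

May has 31 days: +28 → Jun 1, 2065 (92 left).
Jun has 30 days: +30 → Jul 1, 2065 (62 left).
Jul has 31 days: +31 → Aug 1, 2065 (31 left).
Aug has 31 days: +31 → Sep 1, 2065 (0 left).

September 1, 2065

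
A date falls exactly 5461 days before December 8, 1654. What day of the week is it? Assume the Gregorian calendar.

First find the weekday of Dec 8, 1654. Doomsday rule: the anchor day for the 1600s is Tuesday. For year 54: 54÷12 = 4 r 6, and 6÷4 = 1, so 4+6+1 = 11.
Tuesday + 11 ≡ Saturday — that's 1654's doomsday.
In December the doomsday date is Dec 12.
Dec 8 is 4 days before Dec 12; 4 mod 7 = 4, so Saturday − 4 = Tuesday.
5461 mod 7 = 1, so 5461 days before a Tuesday is Tuesday − 1 = Monday.

Monday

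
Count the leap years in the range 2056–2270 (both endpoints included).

Multiples of 4 in [2056,2270]: 54.
Of those, multiples of 100: 2 (not leap unless ÷400).
Multiples of 400: 0.
Leap years = 54 − 2 + 0 = 52.

52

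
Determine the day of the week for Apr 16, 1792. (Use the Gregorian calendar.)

Monday

Doomsday rule: the anchor day for the 1700s is Sunday. For year 92: 92÷12 = 7 r 8, and 8÷4 = 2, so 7+8+2 = 17.
Sunday + 17 ≡ Wednesday — that's 1792's doomsday.
In April the doomsday date is Apr 4.
Apr 16 is 12 days after Apr 4; 12 mod 7 = 5, so Wednesday + 5 = Monday.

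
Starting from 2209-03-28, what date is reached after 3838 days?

September 30, 2219

+365 (one year) → Mar 28, 2210 (3473 left).
+365 (one year) → Mar 28, 2211 (3108 left).
+366 (one year; includes Feb 29, 2212) → Mar 28, 2212 (2742 left).
+365 (one year) → Mar 28, 2213 (2377 left).
+365 (one year) → Mar 28, 2214 (2012 left).
+365 (one year) → Mar 28, 2215 (1647 left).
+366 (one year; includes Feb 29, 2216) → Mar 28, 2216 (1281 left).
+365 (one year) → Mar 28, 2217 (916 left).
+365 (one year) → Mar 28, 2218 (551 left).
+365 (one year) → Mar 28, 2219 (186 left).
Mar has 31 days: +4 → Apr 1, 2219 (182 left).
Apr has 30 days: +30 → May 1, 2219 (152 left).
May has 31 days: +31 → Jun 1, 2219 (121 left).
Jun has 30 days: +30 → Jul 1, 2219 (91 left).
Jul has 31 days: +31 → Aug 1, 2219 (60 left).
Aug has 31 days: +31 → Sep 1, 2219 (29 left).
+29 → Sep 30, 2219.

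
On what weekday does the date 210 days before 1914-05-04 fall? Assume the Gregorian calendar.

Monday

First find the weekday of May 4, 1914. Doomsday rule: the anchor day for the 1900s is Wednesday. For year 14: 14÷12 = 1 r 2, and 2÷4 = 0, so 1+2+0 = 3.
Wednesday + 3 ≡ Saturday — that's 1914's doomsday.
In May the doomsday date is May 9.
May 4 is 5 days before May 9; 5 mod 7 = 5, so Saturday − 5 = Monday.
210 mod 7 = 0, so 210 days before a Monday is Monday − 0 = Monday.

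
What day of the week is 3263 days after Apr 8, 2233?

Tuesday

Apr 8, 2233 is a Monday.
3263 mod 7 = 1, so 3263 days after a Monday is Monday + 1 = Tuesday.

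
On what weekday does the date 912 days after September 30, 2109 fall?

Wednesday

First find the weekday of Sep 30, 2109. Doomsday rule: the anchor day for the 2100s is Sunday. For year 09: 9÷12 = 0 r 9, and 9÷4 = 2, so 0+9+2 = 11.
Sunday + 11 ≡ Thursday — that's 2109's doomsday.
In September the doomsday date is Sep 5.
Sep 30 is 25 days after Sep 5; 25 mod 7 = 4, so Thursday + 4 = Monday.
912 mod 7 = 2, so 912 days after a Monday is Monday + 2 = Wednesday.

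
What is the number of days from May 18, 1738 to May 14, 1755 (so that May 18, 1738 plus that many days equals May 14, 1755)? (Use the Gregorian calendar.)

May 18, 1738 → May 18, 1739: 365 days.
May 18, 1739 → May 18, 1740: 366 days (Feb 29, 1740 is in that span).
May 18, 1740 → May 18, 1741: 365 days.
May 18, 1741 → May 18, 1742: 365 days.
May 18, 1742 → May 18, 1743: 365 days.
May 18, 1743 → May 18, 1744: 366 days (Feb 29, 1744 is in that span).
May 18, 1744 → May 18, 1745: 365 days.
May 18, 1745 → May 18, 1746: 365 days.
May 18, 1746 → May 18, 1747: 365 days.
May 18, 1747 → May 18, 1748: 366 days (Feb 29, 1748 is in that span).
May 18, 1748 → May 18, 1749: 365 days.
May 18, 1749 → May 18, 1750: 365 days.
May 18, 1750 → May 18, 1751: 365 days.
May 18, 1751 → May 18, 1752: 366 days (Feb 29, 1752 is in that span).
May 18, 1752 → May 18, 1753: 365 days.
May 18, 1753 → May 18, 1754: 365 days.
May 18, 1754 → Jun 18, 1754: 31 days (May has 31).
Jun 18, 1754 → Jul 18, 1754: 30 days (June has 30).
Jul 18, 1754 → Aug 18, 1754: 31 days (July has 31).
Aug 18, 1754 → Sep 18, 1754: 31 days (August has 31).
Sep 18, 1754 → Oct 18, 1754: 30 days (September has 30).
Oct 18, 1754 → Nov 18, 1754: 31 days (October has 31).
Nov 18, 1754 → Dec 18, 1754: 30 days (November has 30).
Dec 18, 1754 → Jan 18, 1755: 31 days (December has 31).
Jan 18, 1755 → Feb 18, 1755: 31 days (January has 31).
Feb 18, 1755 → Mar 18, 1755: 28 days (February has 28).
Mar 18, 1755 → Apr 18, 1755: 31 days (March has 31).
Apr 18, 1755 → May 14, 1755: 26 days.
Total: 6205 days.

6205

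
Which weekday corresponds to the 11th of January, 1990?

Thursday

Doomsday rule: the anchor day for the 1900s is Wednesday. For year 90: 90÷12 = 7 r 6, and 6÷4 = 1, so 7+6+1 = 14.
Wednesday + 14 ≡ Wednesday — that's 1990's doomsday.
In January the doomsday date is Jan 3 (1990 is not a leap year).
Jan 11 is 8 days after Jan 3; 8 mod 7 = 1, so Wednesday + 1 = Thursday.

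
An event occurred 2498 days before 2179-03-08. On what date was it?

May 5, 2172

−365 (one year) → Mar 8, 2178 (2133 left).
−365 (one year) → Mar 8, 2177 (1768 left).
−365 (one year) → Mar 8, 2176 (1403 left).
−366 (one year; includes Feb 29, 2176) → Mar 8, 2175 (1037 left).
−365 (one year) → Mar 8, 2174 (672 left).
−365 (one year) → Mar 8, 2173 (307 left).
−8 → Feb 28, 2173 (end of Feb, 28 days; 299 left).
−28 → Jan 31, 2173 (end of Jan, 31 days; 271 left).
−31 → Dec 31, 2172 (end of Dec, 31 days; 240 left).
−31 → Nov 30, 2172 (end of Nov, 30 days; 209 left).
−30 → Oct 31, 2172 (end of Oct, 31 days; 179 left).
−31 → Sep 30, 2172 (end of Sep, 30 days; 148 left).
−30 → Aug 31, 2172 (end of Aug, 31 days; 118 left).
−31 → Jul 31, 2172 (end of Jul, 31 days; 87 left).
−31 → Jun 30, 2172 (end of Jun, 30 days; 56 left).
−30 → May 31, 2172 (end of May, 31 days; 26 left).
−26 → May 5, 2172.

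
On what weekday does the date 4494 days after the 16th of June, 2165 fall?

Sunday

Jun 16, 2165 is a Sunday.
4494 mod 7 = 0, so 4494 days after a Sunday is Sunday + 0 = Sunday.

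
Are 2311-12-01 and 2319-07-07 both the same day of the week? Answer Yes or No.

No

From Dec 1, 2311 to Jul 7, 2319 is 2775 days.
2775 mod 7 = 3, so they are different weekdays.
(Dec 1, 2311 is a Friday; Jul 7, 2319 is a Monday.)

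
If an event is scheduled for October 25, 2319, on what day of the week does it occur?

Saturday

Doomsday rule: the anchor day for the 2300s is Wednesday. For year 19: 19÷12 = 1 r 7, and 7÷4 = 1, so 1+7+1 = 9.
Wednesday + 9 ≡ Friday — that's 2319's doomsday.
In October the doomsday date is Oct 10.
Oct 25 is 15 days after Oct 10; 15 mod 7 = 1, so Friday + 1 = Saturday.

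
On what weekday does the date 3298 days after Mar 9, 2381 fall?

First find the weekday of Mar 9, 2381. Doomsday rule: the anchor day for the 2300s is Wednesday. For year 81: 81÷12 = 6 r 9, and 9÷4 = 2, so 6+9+2 = 17.
Wednesday + 17 ≡ Saturday — that's 2381's doomsday.
In March the doomsday date is Mar 14.
Mar 9 is 5 days before Mar 14; 5 mod 7 = 5, so Saturday − 5 = Monday.
3298 mod 7 = 1, so 3298 days after a Monday is Monday + 1 = Tuesday.

Tuesday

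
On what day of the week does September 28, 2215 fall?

Thursday

Doomsday rule: the anchor day for the 2200s is Friday. For year 15: 15÷12 = 1 r 3, and 3÷4 = 0, so 1+3+0 = 4.
Friday + 4 ≡ Tuesday — that's 2215's doomsday.
In September the doomsday date is Sep 5.
Sep 28 is 23 days after Sep 5; 23 mod 7 = 2, so Tuesday + 2 = Thursday.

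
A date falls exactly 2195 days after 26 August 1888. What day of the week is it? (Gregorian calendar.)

Aug 26, 1888 is a Sunday.
2195 mod 7 = 4, so 2195 days after a Sunday is Sunday + 4 = Thursday.

Thursday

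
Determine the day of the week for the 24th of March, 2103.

Doomsday rule: the anchor day for the 2100s is Sunday. For year 03: 3÷12 = 0 r 3, and 3÷4 = 0, so 0+3+0 = 3.
Sunday + 3 ≡ Wednesday — that's 2103's doomsday.
In March the doomsday date is Mar 14.
Mar 24 is 10 days after Mar 14; 10 mod 7 = 3, so Wednesday + 3 = Saturday.

Saturday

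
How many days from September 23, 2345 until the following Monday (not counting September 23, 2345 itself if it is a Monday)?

1

Sep 23, 2345 is a Sunday.
From Sunday to the next Monday is 1 day.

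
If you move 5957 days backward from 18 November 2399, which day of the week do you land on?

Nov 18, 2399 is a Thursday.
5957 mod 7 = 0, so 5957 days before a Thursday is Thursday − 0 = Thursday.

Thursday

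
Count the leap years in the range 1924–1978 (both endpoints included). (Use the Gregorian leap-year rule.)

14

Multiples of 4 in [1924,1978]: 14.
Of those, multiples of 100: 0 (not leap unless ÷400).
Multiples of 400: 0.
Leap years = 14 − 0 + 0 = 14.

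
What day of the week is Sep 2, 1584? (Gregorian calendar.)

Sunday

Doomsday rule: the anchor day for the 1500s is Wednesday. For year 84: 84÷12 = 7 r 0, and 0÷4 = 0, so 7+0+0 = 7.
Wednesday + 7 ≡ Wednesday — that's 1584's doomsday.
In September the doomsday date is Sep 5.
Sep 2 is 3 days before Sep 5; 3 mod 7 = 3, so Wednesday − 3 = Sunday.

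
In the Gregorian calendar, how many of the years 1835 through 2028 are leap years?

Multiples of 4 in [1835,2028]: 49.
Of those, multiples of 100: 2 (not leap unless ÷400).
Multiples of 400: 1.
Leap years = 49 − 2 + 1 = 48.

48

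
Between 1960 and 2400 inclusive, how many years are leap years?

108

Multiples of 4 in [1960,2400]: 111.
Of those, multiples of 100: 5 (not leap unless ÷400).
Multiples of 400: 2.
Leap years = 111 − 5 + 2 = 108.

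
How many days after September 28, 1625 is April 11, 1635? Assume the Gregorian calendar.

3482

Sep 28, 1625 → Sep 28, 1626: 365 days.
Sep 28, 1626 → Sep 28, 1627: 365 days.
Sep 28, 1627 → Sep 28, 1628: 366 days (Feb 29, 1628 is in that span).
Sep 28, 1628 → Sep 28, 1629: 365 days.
Sep 28, 1629 → Sep 28, 1630: 365 days.
Sep 28, 1630 → Sep 28, 1631: 365 days.
Sep 28, 1631 → Sep 28, 1632: 366 days (Feb 29, 1632 is in that span).
Sep 28, 1632 → Sep 28, 1633: 365 days.
Sep 28, 1633 → Sep 28, 1634: 365 days.
Sep 28, 1634 → Oct 28, 1634: 30 days (September has 30).
Oct 28, 1634 → Nov 28, 1634: 31 days (October has 31).
Nov 28, 1634 → Dec 28, 1634: 30 days (November has 30).
Dec 28, 1634 → Jan 28, 1635: 31 days (December has 31).
Jan 28, 1635 → Feb 28, 1635: 31 days (January has 31).
Feb 28, 1635 → Mar 28, 1635: 28 days (February has 28).
Mar 28, 1635 → Apr 11, 1635: 14 days.
Total: 3482 days.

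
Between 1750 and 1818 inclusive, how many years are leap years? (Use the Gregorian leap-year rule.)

16

Multiples of 4 in [1750,1818]: 17.
Of those, multiples of 100: 1 (not leap unless ÷400).
Multiples of 400: 0.
Leap years = 17 − 1 + 0 = 16.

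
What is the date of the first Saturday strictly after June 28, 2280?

Jun 28, 2280 is a Monday.
From Monday to the next Saturday is 5 days.
Jun 28, 2280 + 5 = Jul 3, 2280.

July 3, 2280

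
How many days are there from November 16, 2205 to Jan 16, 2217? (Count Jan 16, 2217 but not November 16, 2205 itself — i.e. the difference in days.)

4079

Nov 16, 2205 → Nov 16, 2206: 365 days.
Nov 16, 2206 → Nov 16, 2207: 365 days.
Nov 16, 2207 → Nov 16, 2208: 366 days (Feb 29, 2208 is in that span).
Nov 16, 2208 → Nov 16, 2209: 365 days.
Nov 16, 2209 → Nov 16, 2210: 365 days.
Nov 16, 2210 → Nov 16, 2211: 365 days.
Nov 16, 2211 → Nov 16, 2212: 366 days (Feb 29, 2212 is in that span).
Nov 16, 2212 → Nov 16, 2213: 365 days.
Nov 16, 2213 → Nov 16, 2214: 365 days.
Nov 16, 2214 → Nov 16, 2215: 365 days.
Nov 16, 2215 → Nov 16, 2216: 366 days (Feb 29, 2216 is in that span).
Nov 16, 2216 → Dec 16, 2216: 30 days (November has 30).
Dec 16, 2216 → Jan 16, 2217: 31 days.
Total: 4079 days.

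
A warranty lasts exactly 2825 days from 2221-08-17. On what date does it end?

May 12, 2229

+365 (one year) → Aug 17, 2222 (2460 left).
+365 (one year) → Aug 17, 2223 (2095 left).
+366 (one year; includes Feb 29, 2224) → Aug 17, 2224 (1729 left).
+365 (one year) → Aug 17, 2225 (1364 left).
+365 (one year) → Aug 17, 2226 (999 left).
+365 (one year) → Aug 17, 2227 (634 left).
+366 (one year; includes Feb 29, 2228) → Aug 17, 2228 (268 left).
Aug has 31 days: +15 → Sep 1, 2228 (253 left).
Sep has 30 days: +30 → Oct 1, 2228 (223 left).
Oct has 31 days: +31 → Nov 1, 2228 (192 left).
Nov has 30 days: +30 → Dec 1, 2228 (162 left).
Dec has 31 days: +31 → Jan 1, 2229 (131 left).
Jan has 31 days: +31 → Feb 1, 2229 (100 left).
Feb has 28 days: +28 → Mar 1, 2229 (72 left).
Mar has 31 days: +31 → Apr 1, 2229 (41 left).
Apr has 30 days: +30 → May 1, 2229 (11 left).
+11 → May 12, 2229.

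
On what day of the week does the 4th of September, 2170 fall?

Tuesday

Doomsday rule: the anchor day for the 2100s is Sunday. For year 70: 70÷12 = 5 r 10, and 10÷4 = 2, so 5+10+2 = 17.
Sunday + 17 ≡ Wednesday — that's 2170's doomsday.
In September the doomsday date is Sep 5.
Sep 4 is 1 day before Sep 5; 1 mod 7 = 1, so Wednesday − 1 = Tuesday.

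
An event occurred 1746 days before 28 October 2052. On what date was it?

−366 (one year; includes Feb 29, 2052) → Oct 28, 2051 (1380 left).
−365 (one year) → Oct 28, 2050 (1015 left).
−365 (one year) → Oct 28, 2049 (650 left).
−365 (one year) → Oct 28, 2048 (285 left).
−28 → Sep 30, 2048 (end of Sep, 30 days; 257 left).
−30 → Aug 31, 2048 (end of Aug, 31 days; 227 left).
−31 → Jul 31, 2048 (end of Jul, 31 days; 196 left).
−31 → Jun 30, 2048 (end of Jun, 30 days; 165 left).
−30 → May 31, 2048 (end of May, 31 days; 135 left).
−31 → Apr 30, 2048 (end of Apr, 30 days; 104 left).
−30 → Mar 31, 2048 (end of Mar, 31 days; 74 left).
−31 → Feb 29, 2048 (end of Feb, 29 days; 43 left).
−29 → Jan 31, 2048 (end of Jan, 31 days; 14 left).
−14 → Jan 17, 2048.

January 17, 2048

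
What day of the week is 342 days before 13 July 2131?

First find the weekday of Jul 13, 2131. Doomsday rule: the anchor day for the 2100s is Sunday. For year 31: 31÷12 = 2 r 7, and 7÷4 = 1, so 2+7+1 = 10.
Sunday + 10 ≡ Wednesday — that's 2131's doomsday.
In July the doomsday date is Jul 11.
Jul 13 is 2 days after Jul 11; 2 mod 7 = 2, so Wednesday + 2 = Friday.
342 mod 7 = 6, so 342 days before a Friday is Friday − 6 = Saturday.

Saturday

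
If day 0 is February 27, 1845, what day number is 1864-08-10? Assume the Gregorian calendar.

7104

Feb 27, 1845 → Feb 27, 1846: 365 days.
Feb 27, 1846 → Feb 27, 1847: 365 days.
Feb 27, 1847 → Feb 27, 1848: 365 days.
Feb 27, 1848 → Feb 27, 1849: 366 days (Feb 29, 1848 is in that span).
Feb 27, 1849 → Feb 27, 1850: 365 days.
Feb 27, 1850 → Feb 27, 1851: 365 days.
Feb 27, 1851 → Feb 27, 1852: 365 days.
Feb 27, 1852 → Feb 27, 1853: 366 days (Feb 29, 1852 is in that span).
Feb 27, 1853 → Feb 27, 1854: 365 days.
Feb 27, 1854 → Feb 27, 1855: 365 days.
Feb 27, 1855 → Feb 27, 1856: 365 days.
Feb 27, 1856 → Feb 27, 1857: 366 days (Feb 29, 1856 is in that span).
Feb 27, 1857 → Feb 27, 1858: 365 days.
Feb 27, 1858 → Feb 27, 1859: 365 days.
Feb 27, 1859 → Feb 27, 1860: 365 days.
Feb 27, 1860 → Feb 27, 1861: 366 days (Feb 29, 1860 is in that span).
Feb 27, 1861 → Feb 27, 1862: 365 days.
Feb 27, 1862 → Feb 27, 1863: 365 days.
Feb 27, 1863 → Feb 27, 1864: 365 days.
Feb 27, 1864 → Mar 27, 1864: 29 days (February has 29).
Mar 27, 1864 → Apr 27, 1864: 31 days (March has 31).
Apr 27, 1864 → May 27, 1864: 30 days (April has 30).
May 27, 1864 → Jun 27, 1864: 31 days (May has 31).
Jun 27, 1864 → Jul 27, 1864: 30 days (June has 30).
Jul 27, 1864 → Aug 10, 1864: 14 days.
Total: 7104 days.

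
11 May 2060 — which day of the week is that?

Doomsday rule: the anchor day for the 2000s is Tuesday. For year 60: 60÷12 = 5 r 0, and 0÷4 = 0, so 5+0+0 = 5.
Tuesday + 5 ≡ Sunday — that's 2060's doomsday.
In May the doomsday date is May 9.
May 11 is 2 days after May 9; 2 mod 7 = 2, so Sunday + 2 = Tuesday.

Tuesday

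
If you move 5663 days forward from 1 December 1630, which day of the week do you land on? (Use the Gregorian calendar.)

First find the weekday of Dec 1, 1630. Doomsday rule: the anchor day for the 1600s is Tuesday. For year 30: 30÷12 = 2 r 6, and 6÷4 = 1, so 2+6+1 = 9.
Tuesday + 9 ≡ Thursday — that's 1630's doomsday.
In December the doomsday date is Dec 12.
Dec 1 is 11 days before Dec 12; 11 mod 7 = 4, so Thursday − 4 = Sunday.
5663 mod 7 = 0, so 5663 days after a Sunday is Sunday + 0 = Sunday.

Sunday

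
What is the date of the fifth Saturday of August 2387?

August 29, 2387

August 1, 2387 is a Saturday.
The first Saturday is therefore August 1 (same day).
The fifth Saturday is 1 + 4×7 = August 29.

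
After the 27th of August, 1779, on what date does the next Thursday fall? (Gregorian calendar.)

September 2, 1779

Aug 27, 1779 is a Friday.
From Friday to the next Thursday is 6 days.
Aug 27, 1779 + 6 = Sep 2, 1779.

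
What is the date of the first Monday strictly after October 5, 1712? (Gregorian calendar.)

Oct 5, 1712 is a Wednesday.
From Wednesday to the next Monday is 5 days.
Oct 5, 1712 + 5 = Oct 10, 1712.

October 10, 1712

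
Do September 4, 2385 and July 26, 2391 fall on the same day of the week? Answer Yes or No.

No

From Sep 4, 2385 to Jul 26, 2391 is 2151 days.
2151 mod 7 = 2, so they are different weekdays.
(Sep 4, 2385 is a Wednesday; Jul 26, 2391 is a Friday.)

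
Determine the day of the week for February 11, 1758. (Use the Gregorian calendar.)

Saturday

Doomsday rule: the anchor day for the 1700s is Sunday. For year 58: 58÷12 = 4 r 10, and 10÷4 = 2, so 4+10+2 = 16.
Sunday + 16 ≡ Tuesday — that's 1758's doomsday.
In February the doomsday date is Feb 28 (1758 is not a leap year).
Feb 11 is 17 days before Feb 28; 17 mod 7 = 3, so Tuesday − 3 = Saturday.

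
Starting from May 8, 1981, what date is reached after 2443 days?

+365 (one year) → May 8, 1982 (2078 left).
+365 (one year) → May 8, 1983 (1713 left).
+366 (one year; includes Feb 29, 1984) → May 8, 1984 (1347 left).
+365 (one year) → May 8, 1985 (982 left).
+365 (one year) → May 8, 1986 (617 left).
+365 (one year) → May 8, 1987 (252 left).
May has 31 days: +24 → Jun 1, 1987 (228 left).
Jun has 30 days: +30 → Jul 1, 1987 (198 left).
Jul has 31 days: +31 → Aug 1, 1987 (167 left).
Aug has 31 days: +31 → Sep 1, 1987 (136 left).
Sep has 30 days: +30 → Oct 1, 1987 (106 left).
Oct has 31 days: +31 → Nov 1, 1987 (75 left).
Nov has 30 days: +30 → Dec 1, 1987 (45 left).
Dec has 31 days: +31 → Jan 1, 1988 (14 left).
+14 → Jan 15, 1988.

January 15, 1988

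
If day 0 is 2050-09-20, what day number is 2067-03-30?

6035

Sep 20, 2050 → Sep 20, 2051: 365 days.
Sep 20, 2051 → Sep 20, 2052: 366 days (Feb 29, 2052 is in that span).
Sep 20, 2052 → Sep 20, 2053: 365 days.
Sep 20, 2053 → Sep 20, 2054: 365 days.
Sep 20, 2054 → Sep 20, 2055: 365 days.
Sep 20, 2055 → Sep 20, 2056: 366 days (Feb 29, 2056 is in that span).
Sep 20, 2056 → Sep 20, 2057: 365 days.
Sep 20, 2057 → Sep 20, 2058: 365 days.
Sep 20, 2058 → Sep 20, 2059: 365 days.
Sep 20, 2059 → Sep 20, 2060: 366 days (Feb 29, 2060 is in that span).
Sep 20, 2060 → Sep 20, 2061: 365 days.
Sep 20, 2061 → Sep 20, 2062: 365 days.
Sep 20, 2062 → Sep 20, 2063: 365 days.
Sep 20, 2063 → Sep 20, 2064: 366 days (Feb 29, 2064 is in that span).
Sep 20, 2064 → Sep 20, 2065: 365 days.
Sep 20, 2065 → Sep 20, 2066: 365 days.
Sep 20, 2066 → Oct 20, 2066: 30 days (September has 30).
Oct 20, 2066 → Nov 20, 2066: 31 days (October has 31).
Nov 20, 2066 → Dec 20, 2066: 30 days (November has 30).
Dec 20, 2066 → Jan 20, 2067: 31 days (December has 31).
Jan 20, 2067 → Feb 20, 2067: 31 days (January has 31).
Feb 20, 2067 → Mar 20, 2067: 28 days (February has 28).
Mar 20, 2067 → Mar 30, 2067: 10 days.
Total: 6035 days.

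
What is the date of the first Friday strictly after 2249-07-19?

July 20, 2249

Jul 19, 2249 is a Thursday.
From Thursday to the next Friday is 1 day.
Jul 19, 2249 + 1 = Jul 20, 2249.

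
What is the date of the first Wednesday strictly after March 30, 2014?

Mar 30, 2014 is a Sunday.
From Sunday to the next Wednesday is 3 days.
Mar 30, 2014 + 3 = Apr 2, 2014.

April 2, 2014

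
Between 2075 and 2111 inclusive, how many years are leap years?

Multiples of 4 in [2075,2111]: 9.
Of those, multiples of 100: 1 (not leap unless ÷400).
Multiples of 400: 0.
Leap years = 9 − 1 + 0 = 8.

8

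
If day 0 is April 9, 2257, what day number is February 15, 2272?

Apr 9, 2257 → Apr 9, 2258: 365 days.
Apr 9, 2258 → Apr 9, 2259: 365 days.
Apr 9, 2259 → Apr 9, 2260: 366 days (Feb 29, 2260 is in that span).
Apr 9, 2260 → Apr 9, 2261: 365 days.
Apr 9, 2261 → Apr 9, 2262: 365 days.
Apr 9, 2262 → Apr 9, 2263: 365 days.
Apr 9, 2263 → Apr 9, 2264: 366 days (Feb 29, 2264 is in that span).
Apr 9, 2264 → Apr 9, 2265: 365 days.
Apr 9, 2265 → Apr 9, 2266: 365 days.
Apr 9, 2266 → Apr 9, 2267: 365 days.
Apr 9, 2267 → Apr 9, 2268: 366 days (Feb 29, 2268 is in that span).
Apr 9, 2268 → Apr 9, 2269: 365 days.
Apr 9, 2269 → Apr 9, 2270: 365 days.
Apr 9, 2270 → Apr 9, 2271: 365 days.
Apr 9, 2271 → May 9, 2271: 30 days (April has 30).
May 9, 2271 → Jun 9, 2271: 31 days (May has 31).
Jun 9, 2271 → Jul 9, 2271: 30 days (June has 30).
Jul 9, 2271 → Aug 9, 2271: 31 days (July has 31).
Aug 9, 2271 → Sep 9, 2271: 31 days (August has 31).
Sep 9, 2271 → Oct 9, 2271: 30 days (September has 30).
Oct 9, 2271 → Nov 9, 2271: 31 days (October has 31).
Nov 9, 2271 → Dec 9, 2271: 30 days (November has 30).
Dec 9, 2271 → Jan 9, 2272: 31 days (December has 31).
Jan 9, 2272 → Feb 9, 2272: 31 days (January has 31).
Feb 9, 2272 → Feb 15, 2272: 6 days.
Total: 5425 days.

5425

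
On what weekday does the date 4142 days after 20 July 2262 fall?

Jul 20, 2262 is a Sunday.
4142 mod 7 = 5, so 4142 days after a Sunday is Sunday + 5 = Friday.

Friday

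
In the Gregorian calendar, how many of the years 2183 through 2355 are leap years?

Multiples of 4 in [2183,2355]: 43.
Of those, multiples of 100: 2 (not leap unless ÷400).
Multiples of 400: 0.
Leap years = 43 − 2 + 0 = 41.

41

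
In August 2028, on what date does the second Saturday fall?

August 1, 2028 is a Tuesday.
The first Saturday is therefore August 5 (4 days later).
The second Saturday is 5 + 1×7 = August 12.

August 12, 2028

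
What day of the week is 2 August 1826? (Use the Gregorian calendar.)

Doomsday rule: the anchor day for the 1800s is Friday. For year 26: 26÷12 = 2 r 2, and 2÷4 = 0, so 2+2+0 = 4.
Friday + 4 ≡ Tuesday — that's 1826's doomsday.
In August the doomsday date is Aug 8.
Aug 2 is 6 days before Aug 8; 6 mod 7 = 6, so Tuesday − 6 = Wednesday.

Wednesday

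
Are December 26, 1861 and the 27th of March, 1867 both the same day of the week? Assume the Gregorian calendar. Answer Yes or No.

No

From Dec 26, 1861 to Mar 27, 1867 is 1917 days.
1917 mod 7 = 6, so they are different weekdays.
(Dec 26, 1861 is a Thursday; Mar 27, 1867 is a Wednesday.)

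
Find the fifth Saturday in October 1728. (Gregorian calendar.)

October 30, 1728

October 1, 1728 is a Friday.
The first Saturday is therefore October 2 (1 days later).
The fifth Saturday is 2 + 4×7 = October 30.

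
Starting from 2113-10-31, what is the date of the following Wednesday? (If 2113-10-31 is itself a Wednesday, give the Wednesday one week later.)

Oct 31, 2113 is a Tuesday.
From Tuesday to the next Wednesday is 1 day.
Oct 31, 2113 + 1 = Nov 1, 2113.

November 1, 2113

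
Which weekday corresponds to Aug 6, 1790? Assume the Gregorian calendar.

Friday

Doomsday rule: the anchor day for the 1700s is Sunday. For year 90: 90÷12 = 7 r 6, and 6÷4 = 1, so 7+6+1 = 14.
Sunday + 14 ≡ Sunday — that's 1790's doomsday.
In August the doomsday date is Aug 8.
Aug 6 is 2 days before Aug 8; 2 mod 7 = 2, so Sunday − 2 = Friday.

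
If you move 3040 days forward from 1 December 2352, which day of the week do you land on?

Wednesday

Dec 1, 2352 is a Monday.
3040 mod 7 = 2, so 3040 days after a Monday is Monday + 2 = Wednesday.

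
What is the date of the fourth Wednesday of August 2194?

August 1, 2194 is a Friday.
The first Wednesday is therefore August 6 (5 days later).
The fourth Wednesday is 6 + 3×7 = August 27.

August 27, 2194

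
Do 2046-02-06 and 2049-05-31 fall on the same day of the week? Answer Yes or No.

No

From Feb 6, 2046 to May 31, 2049 is 1210 days.
1210 mod 7 = 6, so they are different weekdays.
(Feb 6, 2046 is a Tuesday; May 31, 2049 is a Monday.)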